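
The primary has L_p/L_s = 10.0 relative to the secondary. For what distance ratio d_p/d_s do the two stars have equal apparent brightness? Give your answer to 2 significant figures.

3.2

Equal flux requires L_p/d_p² = L_s/d_s², so d_p/d_s = √(L_p/L_s)
= √(10.0) = 3.162.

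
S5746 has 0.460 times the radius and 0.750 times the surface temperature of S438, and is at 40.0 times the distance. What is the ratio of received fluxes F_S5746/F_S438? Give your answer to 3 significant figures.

L_S5746/L_S438 = (R_S5746/R_S438)²(T_S5746/T_S438)⁴ = (0.460)² × (0.750)⁴ = 0.06695.
F_S5746/F_S438 = (L_S5746/L_S438)/(d_S5746/d_S438)² = 0.06695 / (40.0)² = 4.184×10^-5.

4.18×10^-5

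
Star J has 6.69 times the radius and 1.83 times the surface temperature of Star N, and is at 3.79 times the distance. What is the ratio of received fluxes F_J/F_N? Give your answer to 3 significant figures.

34.9

L_J/L_N = (R_J/R_N)²(T_J/T_N)⁴ = (6.69)² × (1.83)⁴ = 501.9.
F_J/F_N = (L_J/L_N)/(d_J/d_N)² = 501.9 / (3.79)² = 34.94.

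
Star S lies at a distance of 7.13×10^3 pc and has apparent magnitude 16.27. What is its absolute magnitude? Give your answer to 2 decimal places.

2.00

M = m − 5 log₁₀(d/10 pc) = 16.27 − 5 log₁₀(7.13×10^3/10)
  = 16.27 − 5 × 2.853 = 16.27 − 14.27 = 2.00.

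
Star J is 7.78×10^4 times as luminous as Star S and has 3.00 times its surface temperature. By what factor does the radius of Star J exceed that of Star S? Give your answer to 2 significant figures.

L ∝ R²T⁴ gives R ∝ √L / T², so
R_J/R_S = √(7.78×10^4) / (3.00)² = 278.9 / 9.000 = 30.99.

31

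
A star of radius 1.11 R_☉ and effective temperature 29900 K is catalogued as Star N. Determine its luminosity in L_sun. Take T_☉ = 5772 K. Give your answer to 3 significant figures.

L/L_☉ = (R/R_☉)² (T/T_☉)⁴ = (1.11)² × (29900/5772)⁴
       = 1.232 × (5.180)⁴ = 1.232 × 720.1 = 887.2.

887 L_sun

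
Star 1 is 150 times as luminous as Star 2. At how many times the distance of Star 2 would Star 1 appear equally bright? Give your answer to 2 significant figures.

Equal flux requires L_1/d_1² = L_2/d_2², so d_1/d_2 = √(L_1/L_2)
= √(150) = 12.25.

12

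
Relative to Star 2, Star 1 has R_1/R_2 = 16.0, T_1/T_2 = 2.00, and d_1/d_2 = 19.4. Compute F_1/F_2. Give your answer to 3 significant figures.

L_1/L_2 = (R_1/R_2)²(T_1/T_2)⁴ = (16.0)² × (2.00)⁴ = 4096.
F_1/F_2 = (L_1/L_2)/(d_1/d_2)² = 4096 / (19.4)² = 10.88.

10.9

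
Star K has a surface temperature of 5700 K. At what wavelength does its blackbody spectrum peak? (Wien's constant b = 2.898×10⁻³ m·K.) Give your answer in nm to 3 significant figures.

λ_max = b/T = 2.898×10⁻³ / 5700 = 5.08×10^-7 m = 508.4 nm.

508 nm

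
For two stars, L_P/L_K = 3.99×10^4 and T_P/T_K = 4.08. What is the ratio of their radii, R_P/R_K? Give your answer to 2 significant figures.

12

L ∝ R²T⁴ gives R ∝ √L / T², so
R_P/R_K = √(3.99×10^4) / (4.08)² = 199.7 / 16.65 = 12.00.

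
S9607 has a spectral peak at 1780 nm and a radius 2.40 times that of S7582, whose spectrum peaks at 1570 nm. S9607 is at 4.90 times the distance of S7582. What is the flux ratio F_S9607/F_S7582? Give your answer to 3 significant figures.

0.145

Wien's law: T_S9607/T_S7582 = λ_S7582/λ_S9607 = 1570/1780 = 0.8820.
L_S9607/L_S7582 = (R_S9607/R_S7582)²(T_S9607/T_S7582)⁴ = (2.40)²(0.8820)⁴ = 3.486.
F_S9607/F_S7582 = (L_S9607/L_S7582)/(d_S9607/d_S7582)² = 3.486/(4.90)² = 0.1452.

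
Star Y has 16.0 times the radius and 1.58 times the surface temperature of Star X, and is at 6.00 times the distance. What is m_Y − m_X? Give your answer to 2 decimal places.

L_Y/L_X = (16.0)²(1.58)⁴ = 1595.
F_Y/F_X = (L_Y/L_X)/(d_Y/d_X)² = 1595/36.00 = 44.32.
m_Y − m_X = −2.5 log₁₀(44.32) = -4.12.

-4.12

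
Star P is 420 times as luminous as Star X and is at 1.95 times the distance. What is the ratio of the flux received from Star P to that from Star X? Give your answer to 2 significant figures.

F = L/(4πd²), so F_P/F_X = (L_P/L_X) / (d_P/d_X)²
= 420 / (1.95)² = 420 / 3.802 = 110.5.

1.1×10^2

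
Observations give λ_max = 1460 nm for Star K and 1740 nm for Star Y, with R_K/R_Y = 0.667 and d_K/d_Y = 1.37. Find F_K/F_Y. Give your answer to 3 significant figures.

0.478

Wien's law: T_K/T_Y = λ_Y/λ_K = 1740/1460 = 1.192.
L_K/L_Y = (R_K/R_Y)²(T_K/T_Y)⁴ = (0.667)²(1.192)⁴ = 0.8975.
F_K/F_Y = (L_K/L_Y)/(d_K/d_Y)² = 0.8975/(1.37)² = 0.4782.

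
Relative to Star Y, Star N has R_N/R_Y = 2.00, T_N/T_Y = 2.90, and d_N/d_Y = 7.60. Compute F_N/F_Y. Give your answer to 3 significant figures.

4.90

L_N/L_Y = (R_N/R_Y)²(T_N/T_Y)⁴ = (2.00)² × (2.90)⁴ = 282.9.
F_N/F_Y = (L_N/L_Y)/(d_N/d_Y)² = 282.9 / (7.60)² = 4.898.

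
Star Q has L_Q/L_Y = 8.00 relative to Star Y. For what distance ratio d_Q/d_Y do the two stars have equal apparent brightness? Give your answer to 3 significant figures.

Equal flux requires L_Q/d_Q² = L_Y/d_Y², so d_Q/d_Y = √(L_Q/L_Y)
= √(8.00) = 2.828.

2.83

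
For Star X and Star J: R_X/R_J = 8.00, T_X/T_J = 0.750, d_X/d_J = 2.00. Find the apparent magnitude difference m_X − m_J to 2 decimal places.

L_X/L_J = (8.00)²(0.750)⁴ = 20.25.
F_X/F_J = (L_X/L_J)/(d_X/d_J)² = 20.25/4.000 = 5.062.
m_X − m_J = −2.5 log₁₀(5.062) = -1.76.

-1.76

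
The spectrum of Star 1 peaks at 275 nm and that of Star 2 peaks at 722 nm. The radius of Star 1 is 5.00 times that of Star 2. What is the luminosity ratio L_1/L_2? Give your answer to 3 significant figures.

Wien's law gives T ∝ 1/λ_max, so T_1/T_2 = λ_2/λ_1 = 722/275 = 2.625.
Then L ∝ R²T⁴ gives L_1/L_2 = (5.00)² × (2.625)⁴ = 25.00 × 47.51 = 1188.

1.19×10^3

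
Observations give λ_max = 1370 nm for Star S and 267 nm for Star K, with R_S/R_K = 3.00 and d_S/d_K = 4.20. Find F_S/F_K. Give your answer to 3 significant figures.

7.36×10^-4

Wien's law: T_S/T_K = λ_K/λ_S = 267/1370 = 0.1949.
L_S/L_K = (R_S/R_K)²(T_S/T_K)⁴ = (3.00)²(0.1949)⁴ = 0.01298.
F_S/F_K = (L_S/L_K)/(d_S/d_K)² = 0.01298/(4.20)² = 7.360×10^-4.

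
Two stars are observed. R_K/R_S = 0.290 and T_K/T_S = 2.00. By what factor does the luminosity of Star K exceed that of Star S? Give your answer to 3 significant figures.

From the Stefan–Boltzmann law, L ∝ R²T⁴, so
L_K/L_S = (R_K/R_S)² (T_K/T_S)⁴ = (0.290)² × (2.00)⁴ = 0.08410 × 16.00 = 1.346.

1.35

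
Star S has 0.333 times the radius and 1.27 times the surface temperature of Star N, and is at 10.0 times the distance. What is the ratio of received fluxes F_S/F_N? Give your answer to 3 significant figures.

0.00288

L_S/L_N = (R_S/R_N)²(T_S/T_N)⁴ = (0.333)² × (1.27)⁴ = 0.2885.
F_S/F_N = (L_S/L_N)/(d_S/d_N)² = 0.2885 / (10.0)² = 0.002885.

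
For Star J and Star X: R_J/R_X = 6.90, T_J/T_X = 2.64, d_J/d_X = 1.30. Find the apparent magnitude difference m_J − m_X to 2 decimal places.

-7.84

L_J/L_X = (6.90)²(2.64)⁴ = 2313.
F_J/F_X = (L_J/L_X)/(d_J/d_X)² = 2313/1.690 = 1368.
m_J − m_X = −2.5 log₁₀(1368) = -7.84.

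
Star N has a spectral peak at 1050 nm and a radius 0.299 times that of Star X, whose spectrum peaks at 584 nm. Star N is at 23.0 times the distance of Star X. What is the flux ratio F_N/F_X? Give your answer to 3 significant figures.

1.62×10^-5

Wien's law: T_N/T_X = λ_X/λ_N = 584/1050 = 0.5562.
L_N/L_X = (R_N/R_X)²(T_N/T_X)⁴ = (0.299)²(0.5562)⁴ = 0.008555.
F_N/F_X = (L_N/L_X)/(d_N/d_X)² = 0.008555/(23.0)² = 1.617×10^-5.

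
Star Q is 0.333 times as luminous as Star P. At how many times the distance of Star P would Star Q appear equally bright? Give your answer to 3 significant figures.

Equal flux requires L_Q/d_Q² = L_P/d_P², so d_Q/d_P = √(L_Q/L_P)
= √(0.333) = 0.5771.

0.577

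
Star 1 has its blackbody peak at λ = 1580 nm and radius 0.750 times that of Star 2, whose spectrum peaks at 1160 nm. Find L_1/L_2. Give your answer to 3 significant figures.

0.163

Wien's law gives T ∝ 1/λ_max, so T_1/T_2 = λ_2/λ_1 = 1160/1580 = 0.7342.
Then L ∝ R²T⁴ gives L_1/L_2 = (0.750)² × (0.7342)⁴ = 0.5625 × 0.2905 = 0.1634.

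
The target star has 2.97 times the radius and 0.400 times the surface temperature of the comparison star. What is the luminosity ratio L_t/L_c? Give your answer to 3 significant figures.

From the Stefan–Boltzmann law, L ∝ R²T⁴, so
L_t/L_c = (R_t/R_c)² (T_t/T_c)⁴ = (2.97)² × (0.400)⁴ = 8.821 × 0.02560 = 0.2258.

0.226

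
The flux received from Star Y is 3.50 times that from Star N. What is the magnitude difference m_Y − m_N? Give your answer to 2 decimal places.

m_Y − m_N = −2.5 log₁₀(F_Y/F_N) = −2.5 log₁₀(3.50) = −2.5 × (0.544) = -1.360.

-1.36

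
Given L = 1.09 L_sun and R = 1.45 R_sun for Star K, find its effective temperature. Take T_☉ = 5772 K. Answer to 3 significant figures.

T/T_☉ = (L/L_☉)^(1/4) / (R/R_☉)^(1/2)
T = 5772 × (1.09)^(1/4) / √(1.45) = 5772 × 1.022 / 1.204 = 4898 K.

4.90×10^3 K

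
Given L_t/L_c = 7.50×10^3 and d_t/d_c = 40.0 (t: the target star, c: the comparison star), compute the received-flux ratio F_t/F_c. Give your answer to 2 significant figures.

F = L/(4πd²), so F_t/F_c = (L_t/L_c) / (d_t/d_c)²
= 7.50×10^3 / (40.0)² = 7.50×10^3 / 1600 = 4.688.

4.7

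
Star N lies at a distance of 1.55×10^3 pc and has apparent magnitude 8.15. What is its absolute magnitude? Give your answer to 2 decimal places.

M = m − 5 log₁₀(d/10 pc) = 8.15 − 5 log₁₀(1.55×10^3/10)
  = 8.15 − 5 × 2.190 = 8.15 − 10.95 = -2.80.

-2.80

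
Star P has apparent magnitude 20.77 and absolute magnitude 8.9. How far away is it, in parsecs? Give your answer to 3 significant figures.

m − M = 5 log₁₀(d/10 pc)
20.77 − (8.9) = 11.87 = 5 log₁₀(d/10)
d = 10 × 10^(11.87/5) = 10 × 10^2.374 = 2366 pc.

2.37×10^3 pc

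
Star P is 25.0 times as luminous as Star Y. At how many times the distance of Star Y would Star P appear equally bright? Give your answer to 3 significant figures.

5.00

Equal flux requires L_P/d_P² = L_Y/d_Y², so d_P/d_Y = √(L_P/L_Y)
= √(25.0) = 5.000.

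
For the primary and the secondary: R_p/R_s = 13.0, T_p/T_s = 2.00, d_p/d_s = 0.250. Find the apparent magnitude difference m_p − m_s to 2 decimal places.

-11.59

L_p/L_s = (13.0)²(2.00)⁴ = 2704.
F_p/F_s = (L_p/L_s)/(d_p/d_s)² = 2704/0.06250 = 4.326×10^4.
m_p − m_s = −2.5 log₁₀(4.326×10^4) = -11.59.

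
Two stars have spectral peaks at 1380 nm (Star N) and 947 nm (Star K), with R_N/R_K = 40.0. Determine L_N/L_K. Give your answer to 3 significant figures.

355

Wien's law gives T ∝ 1/λ_max, so T_N/T_K = λ_K/λ_N = 947/1380 = 0.6862.
Then L ∝ R²T⁴ gives L_N/L_K = (40.0)² × (0.6862)⁴ = 1600 × 0.2218 = 354.8.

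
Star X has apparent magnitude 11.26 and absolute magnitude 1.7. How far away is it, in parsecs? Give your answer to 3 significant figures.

817 pc

m − M = 5 log₁₀(d/10 pc)
11.26 − (1.7) = 9.56 = 5 log₁₀(d/10)
d = 10 × 10^(9.56/5) = 10 × 10^1.912 = 816.6 pc.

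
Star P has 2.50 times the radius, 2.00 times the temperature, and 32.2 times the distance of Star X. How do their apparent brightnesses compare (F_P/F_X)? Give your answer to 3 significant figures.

L_P/L_X = (R_P/R_X)²(T_P/T_X)⁴ = (2.50)² × (2.00)⁴ = 100.0.
F_P/F_X = (L_P/L_X)/(d_P/d_X)² = 100.0 / (32.2)² = 0.09645.

0.0964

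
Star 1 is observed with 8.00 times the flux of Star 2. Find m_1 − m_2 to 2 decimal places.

-2.26

m_1 − m_2 = −2.5 log₁₀(F_1/F_2) = −2.5 log₁₀(8.00) = −2.5 × (0.903) = -2.258.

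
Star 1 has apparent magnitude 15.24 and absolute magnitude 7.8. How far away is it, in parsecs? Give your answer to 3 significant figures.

m − M = 5 log₁₀(d/10 pc)
15.24 − (7.8) = 7.44 = 5 log₁₀(d/10)
d = 10 × 10^(7.44/5) = 10 × 10^1.488 = 307.6 pc.

308 pc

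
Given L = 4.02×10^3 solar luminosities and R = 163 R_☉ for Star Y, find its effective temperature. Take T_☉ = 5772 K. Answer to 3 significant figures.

T/T_☉ = (L/L_☉)^(1/4) / (R/R_☉)^(1/2)
T = 5772 × (4.02×10^3)^(1/4) / √(163) = 5772 × 7.963 / 12.77 = 3600 K.

3.60×10^3 K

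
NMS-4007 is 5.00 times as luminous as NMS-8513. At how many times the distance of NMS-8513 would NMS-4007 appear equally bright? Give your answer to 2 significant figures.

2.2

Equal flux requires L_NMS-4007/d_NMS-4007² = L_NMS-8513/d_NMS-8513², so d_NMS-4007/d_NMS-8513 = √(L_NMS-4007/L_NMS-8513)
= √(5.00) = 2.236.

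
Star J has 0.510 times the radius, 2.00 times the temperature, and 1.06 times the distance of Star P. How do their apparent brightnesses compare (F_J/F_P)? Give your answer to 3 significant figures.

L_J/L_P = (R_J/R_P)²(T_J/T_P)⁴ = (0.510)² × (2.00)⁴ = 4.162.
F_J/F_P = (L_J/L_P)/(d_J/d_P)² = 4.162 / (1.06)² = 3.704.

3.70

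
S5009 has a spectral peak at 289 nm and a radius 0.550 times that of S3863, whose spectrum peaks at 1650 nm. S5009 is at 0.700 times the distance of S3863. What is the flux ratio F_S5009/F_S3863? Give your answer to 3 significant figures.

Wien's law: T_S5009/T_S3863 = λ_S3863/λ_S5009 = 1650/289 = 5.709.
L_S5009/L_S3863 = (R_S5009/R_S3863)²(T_S5009/T_S3863)⁴ = (0.550)²(5.709)⁴ = 321.4.
F_S5009/F_S3863 = (L_S5009/L_S3863)/(d_S5009/d_S3863)² = 321.4/(0.700)² = 656.0.

656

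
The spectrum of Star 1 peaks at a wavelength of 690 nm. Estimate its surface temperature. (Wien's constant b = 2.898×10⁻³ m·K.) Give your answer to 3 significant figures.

4.20×10^3 K

T = b/λ_max = 2.898×10⁻³ / (690×10⁻⁹) = 4200 K.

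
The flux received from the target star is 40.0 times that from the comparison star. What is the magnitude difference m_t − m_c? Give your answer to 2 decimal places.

m_t − m_c = −2.5 log₁₀(F_t/F_c) = −2.5 log₁₀(40.0) = −2.5 × (1.602) = -4.005.

-4.01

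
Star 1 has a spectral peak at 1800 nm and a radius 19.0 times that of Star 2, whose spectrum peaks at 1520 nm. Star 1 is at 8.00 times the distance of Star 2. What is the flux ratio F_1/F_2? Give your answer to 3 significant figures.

Wien's law: T_1/T_2 = λ_2/λ_1 = 1520/1800 = 0.8444.
L_1/L_2 = (R_1/R_2)²(T_1/T_2)⁴ = (19.0)²(0.8444)⁴ = 183.6.
F_1/F_2 = (L_1/L_2)/(d_1/d_2)² = 183.6/(8.00)² = 2.868.

2.87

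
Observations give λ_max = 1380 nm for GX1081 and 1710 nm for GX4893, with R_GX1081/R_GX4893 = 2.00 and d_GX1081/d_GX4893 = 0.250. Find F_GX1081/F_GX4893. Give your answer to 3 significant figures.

151

Wien's law: T_GX1081/T_GX4893 = λ_GX4893/λ_GX1081 = 1710/1380 = 1.239.
L_GX1081/L_GX4893 = (R_GX1081/R_GX4893)²(T_GX1081/T_GX4893)⁴ = (2.00)²(1.239)⁴ = 9.430.
F_GX1081/F_GX4893 = (L_GX1081/L_GX4893)/(d_GX1081/d_GX4893)² = 9.430/(0.250)² = 150.9.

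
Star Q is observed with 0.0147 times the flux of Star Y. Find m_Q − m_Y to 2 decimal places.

m_Q − m_Y = −2.5 log₁₀(F_Q/F_Y) = −2.5 log₁₀(0.0147) = −2.5 × (-1.833) = 4.582.

4.58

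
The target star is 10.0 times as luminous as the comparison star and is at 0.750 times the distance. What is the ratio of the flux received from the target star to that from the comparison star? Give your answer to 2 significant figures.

F = L/(4πd²), so F_t/F_c = (L_t/L_c) / (d_t/d_c)²
= 10.0 / (0.750)² = 10.0 / 0.5625 = 17.78.

18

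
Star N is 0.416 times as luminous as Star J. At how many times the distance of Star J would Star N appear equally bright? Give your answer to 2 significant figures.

Equal flux requires L_N/d_N² = L_J/d_J², so d_N/d_J = √(L_N/L_J)
= √(0.416) = 0.6450.

0.64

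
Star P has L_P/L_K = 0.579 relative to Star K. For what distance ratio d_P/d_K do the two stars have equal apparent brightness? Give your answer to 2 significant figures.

Equal flux requires L_P/d_P² = L_K/d_K², so d_P/d_K = √(L_P/L_K)
= √(0.579) = 0.7609.

0.76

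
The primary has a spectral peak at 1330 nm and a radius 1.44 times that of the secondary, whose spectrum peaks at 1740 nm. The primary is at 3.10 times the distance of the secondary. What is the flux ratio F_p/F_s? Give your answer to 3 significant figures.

Wien's law: T_p/T_s = λ_s/λ_p = 1740/1330 = 1.308.
L_p/L_s = (R_p/R_s)²(T_p/T_s)⁴ = (1.44)²(1.308)⁴ = 6.075.
F_p/F_s = (L_p/L_s)/(d_p/d_s)² = 6.075/(3.10)² = 0.6321.

0.632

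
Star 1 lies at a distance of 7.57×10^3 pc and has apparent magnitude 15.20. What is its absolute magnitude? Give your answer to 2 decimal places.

0.80

M = m − 5 log₁₀(d/10 pc) = 15.20 − 5 log₁₀(7.57×10^3/10)
  = 15.20 − 5 × 2.879 = 15.20 − 14.40 = 0.80.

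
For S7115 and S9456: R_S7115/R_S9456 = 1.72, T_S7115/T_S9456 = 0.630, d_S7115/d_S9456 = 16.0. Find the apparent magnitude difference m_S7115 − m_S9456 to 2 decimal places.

6.85

L_S7115/L_S9456 = (1.72)²(0.630)⁴ = 0.4660.
F_S7115/F_S9456 = (L_S7115/L_S9456)/(d_S7115/d_S9456)² = 0.4660/256.0 = 0.001820.
m_S7115 − m_S9456 = −2.5 log₁₀(0.001820) = 6.85.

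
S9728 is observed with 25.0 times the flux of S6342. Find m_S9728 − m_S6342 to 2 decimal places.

m_S9728 − m_S6342 = −2.5 log₁₀(F_S9728/F_S6342) = −2.5 log₁₀(25.0) = −2.5 × (1.398) = -3.495.

-3.49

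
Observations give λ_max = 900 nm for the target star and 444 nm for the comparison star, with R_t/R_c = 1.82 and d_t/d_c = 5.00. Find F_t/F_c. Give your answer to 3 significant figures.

Wien's law: T_t/T_c = λ_c/λ_t = 444/900 = 0.4933.
L_t/L_c = (R_t/R_c)²(T_t/T_c)⁴ = (1.82)²(0.4933)⁴ = 0.1962.
F_t/F_c = (L_t/L_c)/(d_t/d_c)² = 0.1962/(5.00)² = 0.007848.

0.00785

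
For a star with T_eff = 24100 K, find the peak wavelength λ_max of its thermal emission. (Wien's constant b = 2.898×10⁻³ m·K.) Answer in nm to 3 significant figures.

120 nm

λ_max = b/T = 2.898×10⁻³ / 24100 = 1.20×10^-7 m = 120.2 nm.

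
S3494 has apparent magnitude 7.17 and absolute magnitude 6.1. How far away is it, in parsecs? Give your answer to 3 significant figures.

16.4 pc

m − M = 5 log₁₀(d/10 pc)
7.17 − (6.1) = 1.07 = 5 log₁₀(d/10)
d = 10 × 10^(1.07/5) = 10 × 10^0.214 = 16.37 pc.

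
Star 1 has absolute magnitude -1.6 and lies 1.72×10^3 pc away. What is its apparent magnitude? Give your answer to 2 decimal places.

m = M + 5 log₁₀(d/10 pc) = -1.6 + 5 log₁₀(1.72×10^3/10)
  = -1.6 + 5 × 2.236 = -1.6 + 11.18 = 9.58.

9.58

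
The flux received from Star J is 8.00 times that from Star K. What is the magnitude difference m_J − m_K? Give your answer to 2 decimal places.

m_J − m_K = −2.5 log₁₀(F_J/F_K) = −2.5 log₁₀(8.00) = −2.5 × (0.903) = -2.258.

-2.26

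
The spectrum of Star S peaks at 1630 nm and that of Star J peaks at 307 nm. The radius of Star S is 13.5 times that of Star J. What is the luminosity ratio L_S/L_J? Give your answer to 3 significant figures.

Wien's law gives T ∝ 1/λ_max, so T_S/T_J = λ_J/λ_S = 307/1630 = 0.1883.
Then L ∝ R²T⁴ gives L_S/L_J = (13.5)² × (0.1883)⁴ = 182.2 × 0.001258 = 0.2293.

0.229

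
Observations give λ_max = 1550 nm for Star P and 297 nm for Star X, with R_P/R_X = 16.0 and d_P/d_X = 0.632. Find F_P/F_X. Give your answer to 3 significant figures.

0.864

Wien's law: T_P/T_X = λ_X/λ_P = 297/1550 = 0.1916.
L_P/L_X = (R_P/R_X)²(T_P/T_X)⁴ = (16.0)²(0.1916)⁴ = 0.3451.
F_P/F_X = (L_P/L_X)/(d_P/d_X)² = 0.3451/(0.632)² = 0.8640.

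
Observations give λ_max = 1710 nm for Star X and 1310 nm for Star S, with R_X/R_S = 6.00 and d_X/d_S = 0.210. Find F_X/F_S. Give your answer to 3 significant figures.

Wien's law: T_X/T_S = λ_S/λ_X = 1310/1710 = 0.7661.
L_X/L_S = (R_X/R_S)²(T_X/T_S)⁴ = (6.00)²(0.7661)⁴ = 12.40.
F_X/F_S = (L_X/L_S)/(d_X/d_S)² = 12.40/(0.210)² = 281.2.

281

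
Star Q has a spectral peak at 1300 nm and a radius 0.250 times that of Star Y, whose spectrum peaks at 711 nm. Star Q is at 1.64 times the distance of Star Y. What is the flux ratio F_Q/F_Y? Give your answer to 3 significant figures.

0.00208

Wien's law: T_Q/T_Y = λ_Y/λ_Q = 711/1300 = 0.5469.
L_Q/L_Y = (R_Q/R_Y)²(T_Q/T_Y)⁴ = (0.250)²(0.5469)⁴ = 0.005592.
F_Q/F_Y = (L_Q/L_Y)/(d_Q/d_Y)² = 0.005592/(1.64)² = 0.002079.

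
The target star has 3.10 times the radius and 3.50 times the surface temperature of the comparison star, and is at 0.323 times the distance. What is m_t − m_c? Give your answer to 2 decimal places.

-10.35

L_t/L_c = (3.10)²(3.50)⁴ = 1442.
F_t/F_c = (L_t/L_c)/(d_t/d_c)² = 1442/0.1043 = 1.382×10^4.
m_t − m_c = −2.5 log₁₀(1.382×10^4) = -10.35.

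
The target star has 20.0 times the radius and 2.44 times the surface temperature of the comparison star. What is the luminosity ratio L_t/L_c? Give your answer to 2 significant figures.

1.4×10^4

From the Stefan–Boltzmann law, L ∝ R²T⁴, so
L_t/L_c = (R_t/R_c)² (T_t/T_c)⁴ = (20.0)² × (2.44)⁴ = 400.0 × 35.45 = 1.418×10^4.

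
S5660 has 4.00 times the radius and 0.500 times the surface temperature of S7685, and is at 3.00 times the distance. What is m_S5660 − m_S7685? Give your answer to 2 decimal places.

L_S5660/L_S7685 = (4.00)²(0.500)⁴ = 1.000.
F_S5660/F_S7685 = (L_S5660/L_S7685)/(d_S5660/d_S7685)² = 1.000/9.000 = 0.1111.
m_S5660 − m_S7685 = −2.5 log₁₀(0.1111) = 2.39.

2.39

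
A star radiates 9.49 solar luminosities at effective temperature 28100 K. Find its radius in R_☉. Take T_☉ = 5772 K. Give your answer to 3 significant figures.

0.130 R_☉

R/R_☉ = √(L/L_☉) / (T/T_☉)² = √(9.49) / (4.868)²
       = 3.081 / 23.70 = 0.1300.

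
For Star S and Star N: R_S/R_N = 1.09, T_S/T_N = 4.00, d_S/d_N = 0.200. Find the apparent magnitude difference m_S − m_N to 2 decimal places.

L_S/L_N = (1.09)²(4.00)⁴ = 304.2.
F_S/F_N = (L_S/L_N)/(d_S/d_N)² = 304.2/0.04000 = 7604.
m_S − m_N = −2.5 log₁₀(7604) = -9.70.

-9.70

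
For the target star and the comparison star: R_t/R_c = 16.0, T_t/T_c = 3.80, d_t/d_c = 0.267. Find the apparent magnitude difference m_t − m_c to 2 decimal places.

-14.69

L_t/L_c = (16.0)²(3.80)⁴ = 5.338×10^4.
F_t/F_c = (L_t/L_c)/(d_t/d_c)² = 5.338×10^4/0.07129 = 7.488×10^5.
m_t − m_c = −2.5 log₁₀(7.488×10^5) = -14.69.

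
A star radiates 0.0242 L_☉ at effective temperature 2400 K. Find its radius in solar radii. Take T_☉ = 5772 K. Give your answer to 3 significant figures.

R/R_☉ = √(L/L_☉) / (T/T_☉)² = √(0.0242) / (0.4158)²
       = 0.1556 / 0.1729 = 0.8998.

0.900 solar radii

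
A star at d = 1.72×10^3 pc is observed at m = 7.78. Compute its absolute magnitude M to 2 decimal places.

M = m − 5 log₁₀(d/10 pc) = 7.78 − 5 log₁₀(1.72×10^3/10)
  = 7.78 − 5 × 2.236 = 7.78 − 11.18 = -3.40.

-3.40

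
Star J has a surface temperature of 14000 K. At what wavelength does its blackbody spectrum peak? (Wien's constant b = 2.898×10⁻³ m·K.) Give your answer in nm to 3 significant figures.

207 nm

λ_max = b/T = 2.898×10⁻³ / 14000 = 2.07×10^-7 m = 207.0 nm.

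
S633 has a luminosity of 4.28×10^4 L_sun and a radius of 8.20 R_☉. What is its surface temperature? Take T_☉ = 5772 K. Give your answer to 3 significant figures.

2.90×10^4 K

T/T_☉ = (L/L_☉)^(1/4) / (R/R_☉)^(1/2)
T = 5772 × (4.28×10^4)^(1/4) / √(8.20) = 5772 × 14.38 / 2.864 = 2.899×10^4 K.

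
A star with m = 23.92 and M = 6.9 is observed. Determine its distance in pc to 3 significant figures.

m − M = 5 log₁₀(d/10 pc)
23.92 − (6.9) = 17.02 = 5 log₁₀(d/10)
d = 10 × 10^(17.02/5) = 10 × 10^3.404 = 2.535×10^4 pc.

2.54×10^4 pc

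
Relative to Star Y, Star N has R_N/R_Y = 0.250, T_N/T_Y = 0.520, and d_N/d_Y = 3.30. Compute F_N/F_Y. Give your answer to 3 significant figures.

L_N/L_Y = (R_N/R_Y)²(T_N/T_Y)⁴ = (0.250)² × (0.520)⁴ = 0.004570.
F_N/F_Y = (L_N/L_Y)/(d_N/d_Y)² = 0.004570 / (3.30)² = 4.196×10^-4.

4.20×10^-4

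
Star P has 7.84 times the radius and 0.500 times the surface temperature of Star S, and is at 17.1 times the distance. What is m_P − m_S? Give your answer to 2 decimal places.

4.70

L_P/L_S = (7.84)²(0.500)⁴ = 3.842.
F_P/F_S = (L_P/L_S)/(d_P/d_S)² = 3.842/292.4 = 0.01314.
m_P − m_S = −2.5 log₁₀(0.01314) = 4.70.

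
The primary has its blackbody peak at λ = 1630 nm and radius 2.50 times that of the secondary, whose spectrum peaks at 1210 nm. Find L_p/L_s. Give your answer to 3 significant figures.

1.90

Wien's law gives T ∝ 1/λ_max, so T_p/T_s = λ_s/λ_p = 1210/1630 = 0.7423.
Then L ∝ R²T⁴ gives L_p/L_s = (2.50)² × (0.7423)⁴ = 6.250 × 0.3037 = 1.898.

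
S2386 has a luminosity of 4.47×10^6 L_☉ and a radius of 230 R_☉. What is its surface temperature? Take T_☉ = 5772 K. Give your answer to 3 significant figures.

1.75×10^4 K

T/T_☉ = (L/L_☉)^(1/4) / (R/R_☉)^(1/2)
T = 5772 × (4.47×10^6)^(1/4) / √(230) = 5772 × 45.98 / 15.17 = 1.750×10^4 K.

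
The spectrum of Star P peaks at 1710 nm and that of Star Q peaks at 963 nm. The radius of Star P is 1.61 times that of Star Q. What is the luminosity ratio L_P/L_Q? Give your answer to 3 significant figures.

0.261

Wien's law gives T ∝ 1/λ_max, so T_P/T_Q = λ_Q/λ_P = 963/1710 = 0.5632.
Then L ∝ R²T⁴ gives L_P/L_Q = (1.61)² × (0.5632)⁴ = 2.592 × 0.1006 = 0.2607.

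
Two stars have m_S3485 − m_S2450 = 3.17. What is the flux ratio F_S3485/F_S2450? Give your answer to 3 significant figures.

0.0540

F_S3485/F_S2450 = 10^(−(m_S3485 − m_S2450)/2.5) = 10^(-3.17/2.5) = 10^-1.268 = 0.05395.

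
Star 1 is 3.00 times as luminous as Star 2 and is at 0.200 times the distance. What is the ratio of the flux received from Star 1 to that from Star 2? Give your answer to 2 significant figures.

F = L/(4πd²), so F_1/F_2 = (L_1/L_2) / (d_1/d_2)²
= 3.00 / (0.200)² = 3.00 / 0.04000 = 75.00.

75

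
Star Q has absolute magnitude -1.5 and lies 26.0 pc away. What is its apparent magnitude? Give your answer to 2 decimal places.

0.57

m = M + 5 log₁₀(d/10 pc) = -1.5 + 5 log₁₀(26.0/10)
  = -1.5 + 5 × 0.415 = -1.5 + 2.07 = 0.57.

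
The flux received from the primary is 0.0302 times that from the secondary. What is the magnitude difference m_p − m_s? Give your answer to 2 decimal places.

3.80

m_p − m_s = −2.5 log₁₀(F_p/F_s) = −2.5 log₁₀(0.0302) = −2.5 × (-1.520) = 3.800.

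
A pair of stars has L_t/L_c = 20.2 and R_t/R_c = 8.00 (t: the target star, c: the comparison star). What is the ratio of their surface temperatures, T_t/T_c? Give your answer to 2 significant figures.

L ∝ R²T⁴ gives T ∝ (L/R²)^(1/4), so
T_t/T_c = (20.2 / 8.00²)^(1/4) = (0.3156)^(1/4) = 0.7495.

0.75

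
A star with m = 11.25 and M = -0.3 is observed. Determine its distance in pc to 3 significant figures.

2.04×10^3 pc

m − M = 5 log₁₀(d/10 pc)
11.25 − (-0.3) = 11.55 = 5 log₁₀(d/10)
d = 10 × 10^(11.55/5) = 10 × 10^2.310 = 2042 pc.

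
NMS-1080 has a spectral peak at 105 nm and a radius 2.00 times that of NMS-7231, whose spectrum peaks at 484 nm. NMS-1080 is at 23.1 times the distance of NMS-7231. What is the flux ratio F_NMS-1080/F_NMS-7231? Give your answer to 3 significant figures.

Wien's law: T_NMS-1080/T_NMS-7231 = λ_NMS-7231/λ_NMS-1080 = 484/105 = 4.610.
L_NMS-1080/L_NMS-7231 = (R_NMS-1080/R_NMS-7231)²(T_NMS-1080/T_NMS-7231)⁴ = (2.00)²(4.610)⁴ = 1806.
F_NMS-1080/F_NMS-7231 = (L_NMS-1080/L_NMS-7231)/(d_NMS-1080/d_NMS-7231)² = 1806/(23.1)² = 3.384.

3.38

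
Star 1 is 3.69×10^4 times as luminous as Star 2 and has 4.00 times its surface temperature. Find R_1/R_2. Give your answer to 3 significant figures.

12.0

L ∝ R²T⁴ gives R ∝ √L / T², so
R_1/R_2 = √(3.69×10^4) / (4.00)² = 192.1 / 16.00 = 12.01.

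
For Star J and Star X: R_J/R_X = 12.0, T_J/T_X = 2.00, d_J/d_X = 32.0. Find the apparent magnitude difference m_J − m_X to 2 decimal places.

L_J/L_X = (12.0)²(2.00)⁴ = 2304.
F_J/F_X = (L_J/L_X)/(d_J/d_X)² = 2304/1024 = 2.250.
m_J − m_X = −2.5 log₁₀(2.250) = -0.88.

-0.88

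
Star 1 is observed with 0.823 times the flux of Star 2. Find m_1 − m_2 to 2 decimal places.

0.21

m_1 − m_2 = −2.5 log₁₀(F_1/F_2) = −2.5 log₁₀(0.823) = −2.5 × (-0.085) = 0.212.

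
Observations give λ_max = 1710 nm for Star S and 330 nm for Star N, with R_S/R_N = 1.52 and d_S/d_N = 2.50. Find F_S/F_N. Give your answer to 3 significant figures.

5.13×10^-4

Wien's law: T_S/T_N = λ_N/λ_S = 330/1710 = 0.1930.
L_S/L_N = (R_S/R_N)²(T_S/T_N)⁴ = (1.52)²(0.1930)⁴ = 0.003204.
F_S/F_N = (L_S/L_N)/(d_S/d_N)² = 0.003204/(2.50)² = 5.127×10^-4.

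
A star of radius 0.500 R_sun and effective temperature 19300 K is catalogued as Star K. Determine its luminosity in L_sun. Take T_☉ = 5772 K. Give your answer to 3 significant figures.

L/L_☉ = (R/R_☉)² (T/T_☉)⁴ = (0.500)² × (19300/5772)⁴
       = 0.2500 × (3.344)⁴ = 0.2500 × 125.0 = 31.25.

31.3 L_sun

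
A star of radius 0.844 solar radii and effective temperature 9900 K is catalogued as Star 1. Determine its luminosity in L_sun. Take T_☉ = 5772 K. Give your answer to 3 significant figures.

L/L_☉ = (R/R_☉)² (T/T_☉)⁴ = (0.844)² × (9900/5772)⁴
       = 0.7123 × (1.715)⁴ = 0.7123 × 8.654 = 6.165.

6.16 L_sun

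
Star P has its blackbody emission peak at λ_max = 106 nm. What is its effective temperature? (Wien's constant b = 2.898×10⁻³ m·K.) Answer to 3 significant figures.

T = b/λ_max = 2.898×10⁻³ / (106×10⁻⁹) = 2.734×10^4 K.

2.73×10^4 K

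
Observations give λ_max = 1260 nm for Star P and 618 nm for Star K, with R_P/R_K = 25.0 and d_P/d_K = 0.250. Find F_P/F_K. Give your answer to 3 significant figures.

579

Wien's law: T_P/T_K = λ_K/λ_P = 618/1260 = 0.4905.
L_P/L_K = (R_P/R_K)²(T_P/T_K)⁴ = (25.0)²(0.4905)⁴ = 36.17.
F_P/F_K = (L_P/L_K)/(d_P/d_K)² = 36.17/(0.250)² = 578.7.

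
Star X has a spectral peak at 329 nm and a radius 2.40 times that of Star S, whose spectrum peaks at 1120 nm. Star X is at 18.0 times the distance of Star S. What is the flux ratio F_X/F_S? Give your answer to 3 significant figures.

Wien's law: T_X/T_S = λ_S/λ_X = 1120/329 = 3.404.
L_X/L_S = (R_X/R_S)²(T_X/T_S)⁴ = (2.40)²(3.404)⁴ = 773.6.
F_X/F_S = (L_X/L_S)/(d_X/d_S)² = 773.6/(18.0)² = 2.388.

2.39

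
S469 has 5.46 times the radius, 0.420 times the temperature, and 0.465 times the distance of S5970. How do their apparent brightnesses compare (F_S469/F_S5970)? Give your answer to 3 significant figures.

4.29

L_S469/L_S5970 = (R_S469/R_S5970)²(T_S469/T_S5970)⁴ = (5.46)² × (0.420)⁴ = 0.9276.
F_S469/F_S5970 = (L_S469/L_S5970)/(d_S469/d_S5970)² = 0.9276 / (0.465)² = 4.290.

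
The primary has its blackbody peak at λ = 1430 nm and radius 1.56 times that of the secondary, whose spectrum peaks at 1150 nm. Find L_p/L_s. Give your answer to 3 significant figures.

1.02

Wien's law gives T ∝ 1/λ_max, so T_p/T_s = λ_s/λ_p = 1150/1430 = 0.8042.
Then L ∝ R²T⁴ gives L_p/L_s = (1.56)² × (0.8042)⁴ = 2.434 × 0.4183 = 1.018.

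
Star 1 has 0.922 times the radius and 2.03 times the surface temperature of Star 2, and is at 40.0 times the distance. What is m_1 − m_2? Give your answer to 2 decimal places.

L_1/L_2 = (0.922)²(2.03)⁴ = 14.44.
F_1/F_2 = (L_1/L_2)/(d_1/d_2)² = 14.44/1600 = 0.009022.
m_1 − m_2 = −2.5 log₁₀(0.009022) = 5.11.

5.11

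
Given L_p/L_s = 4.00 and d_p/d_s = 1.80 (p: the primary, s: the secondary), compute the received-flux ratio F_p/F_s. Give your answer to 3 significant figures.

F = L/(4πd²), so F_p/F_s = (L_p/L_s) / (d_p/d_s)²
= 4.00 / (1.80)² = 4.00 / 3.240 = 1.235.

1.23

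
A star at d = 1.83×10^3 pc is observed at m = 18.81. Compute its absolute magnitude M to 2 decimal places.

7.50

M = m − 5 log₁₀(d/10 pc) = 18.81 − 5 log₁₀(1.83×10^3/10)
  = 18.81 − 5 × 2.262 = 18.81 − 11.31 = 7.50.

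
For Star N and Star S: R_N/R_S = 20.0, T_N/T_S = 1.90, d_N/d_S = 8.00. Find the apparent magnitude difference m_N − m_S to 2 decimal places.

-4.78

L_N/L_S = (20.0)²(1.90)⁴ = 5213.
F_N/F_S = (L_N/L_S)/(d_N/d_S)² = 5213/64.00 = 81.45.
m_N − m_S = −2.5 log₁₀(81.45) = -4.78.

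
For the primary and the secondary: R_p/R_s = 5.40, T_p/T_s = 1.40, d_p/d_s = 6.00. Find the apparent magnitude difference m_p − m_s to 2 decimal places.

-1.23

L_p/L_s = (5.40)²(1.40)⁴ = 112.0.
F_p/F_s = (L_p/L_s)/(d_p/d_s)² = 112.0/36.00 = 3.112.
m_p − m_s = −2.5 log₁₀(3.112) = -1.23.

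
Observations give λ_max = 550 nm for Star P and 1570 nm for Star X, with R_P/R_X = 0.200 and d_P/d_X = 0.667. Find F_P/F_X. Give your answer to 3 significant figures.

5.97

Wien's law: T_P/T_X = λ_X/λ_P = 1570/550 = 2.855.
L_P/L_X = (R_P/R_X)²(T_P/T_X)⁴ = (0.200)²(2.855)⁴ = 2.656.
F_P/F_X = (L_P/L_X)/(d_P/d_X)² = 2.656/(0.667)² = 5.970.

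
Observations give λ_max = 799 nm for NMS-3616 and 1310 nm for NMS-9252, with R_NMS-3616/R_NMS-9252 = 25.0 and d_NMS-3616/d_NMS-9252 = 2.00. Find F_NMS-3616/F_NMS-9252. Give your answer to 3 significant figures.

1.13×10^3

Wien's law: T_NMS-3616/T_NMS-9252 = λ_NMS-9252/λ_NMS-3616 = 1310/799 = 1.640.
L_NMS-3616/L_NMS-9252 = (R_NMS-3616/R_NMS-9252)²(T_NMS-3616/T_NMS-9252)⁴ = (25.0)²(1.640)⁴ = 4516.
F_NMS-3616/F_NMS-9252 = (L_NMS-3616/L_NMS-9252)/(d_NMS-3616/d_NMS-9252)² = 4516/(2.00)² = 1129.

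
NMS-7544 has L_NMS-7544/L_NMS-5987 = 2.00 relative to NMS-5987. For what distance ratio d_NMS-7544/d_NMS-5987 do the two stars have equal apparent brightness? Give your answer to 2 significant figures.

Equal flux requires L_NMS-7544/d_NMS-7544² = L_NMS-5987/d_NMS-5987², so d_NMS-7544/d_NMS-5987 = √(L_NMS-7544/L_NMS-5987)
= √(2.00) = 1.414.

1.4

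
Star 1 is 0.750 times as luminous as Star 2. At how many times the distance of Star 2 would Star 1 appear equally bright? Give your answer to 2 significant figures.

0.87

Equal flux requires L_1/d_1² = L_2/d_2², so d_1/d_2 = √(L_1/L_2)
= √(0.750) = 0.8660.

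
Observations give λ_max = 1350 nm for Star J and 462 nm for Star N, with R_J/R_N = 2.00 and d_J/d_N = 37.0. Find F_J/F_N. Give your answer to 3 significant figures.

Wien's law: T_J/T_N = λ_N/λ_J = 462/1350 = 0.3422.
L_J/L_N = (R_J/R_N)²(T_J/T_N)⁴ = (2.00)²(0.3422)⁴ = 0.05486.
F_J/F_N = (L_J/L_N)/(d_J/d_N)² = 0.05486/(37.0)² = 4.008×10^-5.

4.01×10^-5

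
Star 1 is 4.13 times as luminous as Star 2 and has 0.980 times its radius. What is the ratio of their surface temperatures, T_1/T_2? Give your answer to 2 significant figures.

L ∝ R²T⁴ gives T ∝ (L/R²)^(1/4), so
T_1/T_2 = (4.13 / 0.980²)^(1/4) = (4.300)^(1/4) = 1.440.

1.4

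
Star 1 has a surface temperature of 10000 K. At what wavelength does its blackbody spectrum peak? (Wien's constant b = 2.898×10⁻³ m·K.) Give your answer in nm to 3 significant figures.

λ_max = b/T = 2.898×10⁻³ / 10000 = 2.90×10^-7 m = 289.8 nm.

290 nm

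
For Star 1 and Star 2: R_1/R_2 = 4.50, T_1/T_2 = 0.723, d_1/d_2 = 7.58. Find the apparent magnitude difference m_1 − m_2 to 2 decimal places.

2.54

L_1/L_2 = (4.50)²(0.723)⁴ = 5.533.
F_1/F_2 = (L_1/L_2)/(d_1/d_2)² = 5.533/57.46 = 0.09630.
m_1 − m_2 = −2.5 log₁₀(0.09630) = 2.54.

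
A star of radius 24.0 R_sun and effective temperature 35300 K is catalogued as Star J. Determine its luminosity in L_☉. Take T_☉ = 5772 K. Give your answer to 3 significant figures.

8.06×10^5 L_☉

L/L_☉ = (R/R_☉)² (T/T_☉)⁴ = (24.0)² × (35300/5772)⁴
       = 576.0 × (6.116)⁴ = 576.0 × 1399 = 8.058×10^5.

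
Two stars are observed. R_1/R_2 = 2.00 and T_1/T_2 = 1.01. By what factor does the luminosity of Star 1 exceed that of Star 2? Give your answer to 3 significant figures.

4.16

From the Stefan–Boltzmann law, L ∝ R²T⁴, so
L_1/L_2 = (R_1/R_2)² (T_1/T_2)⁴ = (2.00)² × (1.01)⁴ = 4.000 × 1.041 = 4.162.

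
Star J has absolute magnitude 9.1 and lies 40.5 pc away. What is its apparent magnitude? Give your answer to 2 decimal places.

12.14

m = M + 5 log₁₀(d/10 pc) = 9.1 + 5 log₁₀(40.5/10)
  = 9.1 + 5 × 0.607 = 9.1 + 3.04 = 12.14.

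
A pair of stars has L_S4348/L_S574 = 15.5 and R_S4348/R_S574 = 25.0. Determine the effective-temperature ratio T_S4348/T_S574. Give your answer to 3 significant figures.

L ∝ R²T⁴ gives T ∝ (L/R²)^(1/4), so
T_S4348/T_S574 = (15.5 / 25.0²)^(1/4) = (0.02480)^(1/4) = 0.3968.

0.397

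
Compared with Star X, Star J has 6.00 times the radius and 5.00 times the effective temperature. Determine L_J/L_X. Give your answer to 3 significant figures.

2.25×10^4

From the Stefan–Boltzmann law, L ∝ R²T⁴, so
L_J/L_X = (R_J/R_X)² (T_J/T_X)⁴ = (6.00)² × (5.00)⁴ = 36.00 × 625.0 = 2.250×10^4.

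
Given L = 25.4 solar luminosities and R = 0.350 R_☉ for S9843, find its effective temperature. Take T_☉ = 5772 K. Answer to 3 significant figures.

2.19×10^4 K

T/T_☉ = (L/L_☉)^(1/4) / (R/R_☉)^(1/2)
T = 5772 × (25.4)^(1/4) / √(0.350) = 5772 × 2.245 / 0.5916 = 2.190×10^4 K.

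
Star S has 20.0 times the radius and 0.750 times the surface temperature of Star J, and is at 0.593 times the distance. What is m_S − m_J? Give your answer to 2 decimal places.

L_S/L_J = (20.0)²(0.750)⁴ = 126.6.
F_S/F_J = (L_S/L_J)/(d_S/d_J)² = 126.6/0.3516 = 359.9.
m_S − m_J = −2.5 log₁₀(359.9) = -6.39.

-6.39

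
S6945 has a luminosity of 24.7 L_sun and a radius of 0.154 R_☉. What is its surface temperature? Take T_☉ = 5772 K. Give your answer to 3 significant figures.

3.28×10^4 K

T/T_☉ = (L/L_☉)^(1/4) / (R/R_☉)^(1/2)
T = 5772 × (24.7)^(1/4) / √(0.154) = 5772 × 2.229 / 0.3924 = 3.279×10^4 K.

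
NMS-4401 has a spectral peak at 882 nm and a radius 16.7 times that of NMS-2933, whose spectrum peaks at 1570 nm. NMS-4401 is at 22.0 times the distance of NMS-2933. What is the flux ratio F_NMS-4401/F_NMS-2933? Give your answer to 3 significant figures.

5.79

Wien's law: T_NMS-4401/T_NMS-2933 = λ_NMS-2933/λ_NMS-4401 = 1570/882 = 1.780.
L_NMS-4401/L_NMS-2933 = (R_NMS-4401/R_NMS-2933)²(T_NMS-4401/T_NMS-2933)⁴ = (16.7)²(1.780)⁴ = 2800.
F_NMS-4401/F_NMS-2933 = (L_NMS-4401/L_NMS-2933)/(d_NMS-4401/d_NMS-2933)² = 2800/(22.0)² = 5.785.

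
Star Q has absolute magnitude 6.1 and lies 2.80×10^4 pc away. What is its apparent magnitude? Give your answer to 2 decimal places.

23.34

m = M + 5 log₁₀(d/10 pc) = 6.1 + 5 log₁₀(2.80×10^4/10)
  = 6.1 + 5 × 3.447 = 6.1 + 17.24 = 23.34.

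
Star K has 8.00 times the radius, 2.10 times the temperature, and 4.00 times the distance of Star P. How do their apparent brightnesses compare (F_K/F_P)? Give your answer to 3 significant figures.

L_K/L_P = (R_K/R_P)²(T_K/T_P)⁴ = (8.00)² × (2.10)⁴ = 1245.
F_K/F_P = (L_K/L_P)/(d_K/d_P)² = 1245 / (4.00)² = 77.79.

77.8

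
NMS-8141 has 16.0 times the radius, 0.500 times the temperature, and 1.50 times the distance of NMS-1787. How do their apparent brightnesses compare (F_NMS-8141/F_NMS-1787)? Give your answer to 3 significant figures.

L_NMS-8141/L_NMS-1787 = (R_NMS-8141/R_NMS-1787)²(T_NMS-8141/T_NMS-1787)⁴ = (16.0)² × (0.500)⁴ = 16.00.
F_NMS-8141/F_NMS-1787 = (L_NMS-8141/L_NMS-1787)/(d_NMS-8141/d_NMS-1787)² = 16.00 / (1.50)² = 7.111.

7.11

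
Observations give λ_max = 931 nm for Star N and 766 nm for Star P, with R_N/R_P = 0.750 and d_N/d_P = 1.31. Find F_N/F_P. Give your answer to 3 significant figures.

0.150

Wien's law: T_N/T_P = λ_P/λ_N = 766/931 = 0.8228.
L_N/L_P = (R_N/R_P)²(T_N/T_P)⁴ = (0.750)²(0.8228)⁴ = 0.2578.
F_N/F_P = (L_N/L_P)/(d_N/d_P)² = 0.2578/(1.31)² = 0.1502.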